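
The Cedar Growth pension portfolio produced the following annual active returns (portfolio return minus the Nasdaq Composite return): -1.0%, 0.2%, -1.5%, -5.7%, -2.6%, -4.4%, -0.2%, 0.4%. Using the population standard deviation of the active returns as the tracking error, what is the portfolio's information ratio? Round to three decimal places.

Mean return r̄ = -14.80 / 8 = -1.8500%
Σ(r − r̄)² = (-1 − (-1.8500))² + (0.2 − (-1.8500))² + (-1.5 − (-1.8500))² + … = 34.7200
σ = √[34.7200 / 8] = 2.0833%
IR = r̄ / tracking error = -1.8500 / 2.0833 = -0.8880

-0.888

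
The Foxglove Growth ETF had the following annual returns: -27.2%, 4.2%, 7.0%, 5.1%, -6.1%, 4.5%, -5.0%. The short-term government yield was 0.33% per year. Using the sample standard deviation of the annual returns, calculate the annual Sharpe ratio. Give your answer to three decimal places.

r̄ = (-27.2 + 4.2 + 7 + 5.1 − 6.1 + 4.5 − 5) / 7 = -2.5000%
Σ(r − r̄)² = (-27.2 − (-2.5000))² + (4.2 − (-2.5000))² + (7 − (-2.5000))² + … = 871.2000
σ = √[871.2000 / 6] = 12.0499%
Sharpe = (r̄ − rf) / σ = (-2.5000 − 0.33) / 12.0499 = -2.8300 / 12.0499 = -0.2349

-0.235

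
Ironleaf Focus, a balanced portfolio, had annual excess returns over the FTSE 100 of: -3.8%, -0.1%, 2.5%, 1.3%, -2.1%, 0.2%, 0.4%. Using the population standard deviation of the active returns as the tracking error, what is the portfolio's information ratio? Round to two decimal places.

-0.12

μ = (-3.8 − 0.1 + 2.5 + 1.3 − 2.1 + 0.2 + 0.4) / 7 = -1.60 / 7 = -0.2286%
Σ(r − μ)² = 26.6343; population σ = √(26.6343/7) = 1.9506%
IR = μ / tracking error = -0.2286 / 1.9506 = -0.1172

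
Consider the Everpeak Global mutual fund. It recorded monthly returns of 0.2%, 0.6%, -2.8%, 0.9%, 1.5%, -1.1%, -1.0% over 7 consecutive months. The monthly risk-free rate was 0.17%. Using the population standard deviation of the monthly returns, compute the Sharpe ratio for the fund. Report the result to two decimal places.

-0.30

r̄ = (0.2 + 0.6 − 2.8 + 0.9 + 1.5 − 1.1 − 1) / 7 = -1.70 / 7 = -0.2429%
Σ(r − r̄)² = (0.2 − (-0.2429))² + (0.6 − (-0.2429))² + (-2.8 − (-0.2429))² + … = 13.0971
population σ = √(13.0971 / 7) = √1.8710 = 1.3678%
Sharpe = (r̄ − rf) / σ = (-0.2429 − 0.17) / 1.3678 = -0.4129 / 1.3678 = -0.3019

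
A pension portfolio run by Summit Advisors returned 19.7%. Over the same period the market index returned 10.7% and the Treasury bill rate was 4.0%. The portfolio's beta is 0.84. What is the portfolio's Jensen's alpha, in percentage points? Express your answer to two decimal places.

CAPM expected return = Rf + β(Rm − Rf) = 4.0% + 0.84 × (10.7% − 4.0%) = 4 + 0.84 × 6.70 = 9.6280%
Jensen's α = Rp − E[R] = 19.7% − 9.6280% = 10.0720

10.07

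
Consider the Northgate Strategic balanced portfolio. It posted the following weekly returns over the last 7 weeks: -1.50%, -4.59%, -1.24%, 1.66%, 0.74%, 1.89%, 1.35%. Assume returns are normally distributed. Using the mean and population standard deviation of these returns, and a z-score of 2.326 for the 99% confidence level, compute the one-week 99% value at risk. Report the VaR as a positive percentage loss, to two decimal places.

Mean return r̄ = -1.690 / 7 = -0.2414%
Population σ = √[Σ(r − r̄)² / 7] = √[33.1455 / 7] = √4.7351 = 2.1760%
VaR = −(r̄ − z·σ) = −(-0.2414 − 2.326 × 2.1760) = −(-5.3028) = 5.3028%

5.30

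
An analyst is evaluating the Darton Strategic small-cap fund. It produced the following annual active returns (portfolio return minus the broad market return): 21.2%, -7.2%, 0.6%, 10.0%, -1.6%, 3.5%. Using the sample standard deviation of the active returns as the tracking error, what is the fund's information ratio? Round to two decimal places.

0.44

Mean return r̄ = 26.50 / 6 = 4.4167%
Sample std dev = √[499.4083 / 5] = 9.9941%
IR = r̄ / tracking error = 4.4167 / 9.9941 = 0.4419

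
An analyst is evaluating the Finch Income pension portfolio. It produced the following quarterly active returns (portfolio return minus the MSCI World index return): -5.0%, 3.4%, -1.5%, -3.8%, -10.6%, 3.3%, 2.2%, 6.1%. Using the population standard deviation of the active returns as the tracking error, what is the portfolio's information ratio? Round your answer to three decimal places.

-0.143

Mean return μ = -5.90 / 8 = -0.7375%
Population std dev = √[214.1988 / 8] = 5.1744%
IR = μ / tracking error = -0.7375 / 5.1744 = -0.1425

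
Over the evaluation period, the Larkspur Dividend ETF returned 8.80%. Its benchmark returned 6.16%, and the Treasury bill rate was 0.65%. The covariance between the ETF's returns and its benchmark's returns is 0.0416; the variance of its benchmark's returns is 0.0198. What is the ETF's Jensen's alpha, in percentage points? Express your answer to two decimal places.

-3.43

β = Cov / Var = 0.0416 / 0.0198 = 2.1010
E[R] = Rf + β(Rm − Rf) = 0.65% + 2.1010 × (6.16% − 0.65%) = 12.2265%
α = Rp − E[R] = 8.80% − 12.2265% = -3.4265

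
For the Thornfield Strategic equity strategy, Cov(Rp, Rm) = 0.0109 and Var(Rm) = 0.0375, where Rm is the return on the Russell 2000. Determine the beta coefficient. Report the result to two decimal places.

0.29

β = Cov(Rp, Rm) / Var(Rm) = 0.0109 / 0.0375 = 0.2907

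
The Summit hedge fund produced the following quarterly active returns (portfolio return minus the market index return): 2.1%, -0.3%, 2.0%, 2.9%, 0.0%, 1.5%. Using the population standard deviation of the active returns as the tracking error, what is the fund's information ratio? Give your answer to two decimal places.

1.19

r̄ = (2.1 − 0.3 + 2 + 2.9 + 0 + 1.5) / 6 = 8.20 / 6 = 1.3667%
Σ(r − r̄)² = (2.1 − 1.3667)² + (-0.3 − 1.3667)² + … = 7.9533
population σ = √(7.9533 / 6) = √1.3256 = 1.1513%
IR = r̄ / tracking error = 1.3667 / 1.1513 = 1.1871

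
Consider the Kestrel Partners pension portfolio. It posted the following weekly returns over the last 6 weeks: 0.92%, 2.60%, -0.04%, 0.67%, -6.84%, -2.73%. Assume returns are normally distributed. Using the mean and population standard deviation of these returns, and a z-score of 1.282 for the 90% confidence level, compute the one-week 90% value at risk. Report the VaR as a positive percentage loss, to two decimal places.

4.87

μ = (0.92 + 2.6 − 0.04 + 0.67 − 6.84 − 2.73) / 6 = -0.9033%
Population σ = √[Σ(r − μ)² / 6] = √[57.3993 / 6] = √9.5666 = 3.0930%
VaR = −(μ − z·σ) = −(-0.9033 − 1.282 × 3.0930) = −(-4.8685) = 4.8685%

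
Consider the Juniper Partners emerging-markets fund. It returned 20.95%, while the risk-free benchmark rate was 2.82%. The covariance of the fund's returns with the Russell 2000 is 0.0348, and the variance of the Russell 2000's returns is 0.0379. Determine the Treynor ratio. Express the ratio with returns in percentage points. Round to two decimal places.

19.75

β = Cov / Var = 0.0348 / 0.0379 = 0.9182
Treynor = (Rp − Rf) / β = (20.95% − 2.82%) / 0.9182 = 18.13 / 0.9182 = 19.7452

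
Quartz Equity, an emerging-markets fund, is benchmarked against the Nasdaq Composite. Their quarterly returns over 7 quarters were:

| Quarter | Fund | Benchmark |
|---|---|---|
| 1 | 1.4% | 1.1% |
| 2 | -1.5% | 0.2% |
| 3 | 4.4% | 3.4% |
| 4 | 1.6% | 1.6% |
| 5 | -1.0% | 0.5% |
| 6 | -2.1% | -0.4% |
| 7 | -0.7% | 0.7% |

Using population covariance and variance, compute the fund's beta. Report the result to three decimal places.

r̄p = 0.3000%,  r̄m = 1.0143%
Cov = Σ(rp − r̄p)(rm − r̄m) / 7 = 2.3543
Var(rm) = Σ(rm − r̄m)² / 7 = 1.2955
β = Cov / Var = 2.3543 / 1.2955 = 1.8173

1.817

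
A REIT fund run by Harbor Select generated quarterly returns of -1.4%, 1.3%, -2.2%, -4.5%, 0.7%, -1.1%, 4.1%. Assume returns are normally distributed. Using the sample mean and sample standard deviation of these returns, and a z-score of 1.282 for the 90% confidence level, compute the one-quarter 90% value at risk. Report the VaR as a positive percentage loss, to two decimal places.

r̄ = (-1.4 + 1.3 − 2.2 − 4.5 + 0.7 − 1.1 + 4.1) / 7 = -0.4429%
Σ(r − r̄)² = (-1.4 − (-0.4429))² + (1.3 − (-0.4429))² + (-2.2 − (-0.4429))² + … = 45.8771
sample σ = √(45.8771 / 6) = √7.6462 = 2.7652%
VaR = −(r̄ − z·σ) = −(-0.4429 − 1.282 × 2.7652) = −(-3.9879) = 3.9879%

3.99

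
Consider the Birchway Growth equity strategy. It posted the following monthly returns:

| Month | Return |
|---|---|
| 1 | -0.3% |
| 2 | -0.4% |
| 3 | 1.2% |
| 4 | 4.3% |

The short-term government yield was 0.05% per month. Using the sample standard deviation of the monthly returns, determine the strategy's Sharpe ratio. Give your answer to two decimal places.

0.52

Mean return r̄ = 4.80 / 4 = 1.2000%
Σ(r − r̄)² = 14.4200; sample σ = √(14.4200/3) = 2.1924%
Sharpe = (r̄ − rf) / σ = (1.2000 − 0.05) / 2.1924 = 1.1500 / 2.1924 = 0.5245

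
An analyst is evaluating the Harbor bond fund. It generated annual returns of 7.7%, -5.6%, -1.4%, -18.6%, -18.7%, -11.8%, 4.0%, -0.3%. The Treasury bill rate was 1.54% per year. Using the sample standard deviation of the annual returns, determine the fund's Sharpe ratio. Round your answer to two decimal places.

Mean return μ = -44.70 / 8 = -5.5875%
Sample σ = √[Σ(r − μ)² / 7] = √[693.8288 / 7] = √99.1184 = 9.9558%
Sharpe = (μ − rf) / σ = (-5.5875 − 1.54) / 9.9558 = -7.1275 / 9.9558 = -0.7159

-0.72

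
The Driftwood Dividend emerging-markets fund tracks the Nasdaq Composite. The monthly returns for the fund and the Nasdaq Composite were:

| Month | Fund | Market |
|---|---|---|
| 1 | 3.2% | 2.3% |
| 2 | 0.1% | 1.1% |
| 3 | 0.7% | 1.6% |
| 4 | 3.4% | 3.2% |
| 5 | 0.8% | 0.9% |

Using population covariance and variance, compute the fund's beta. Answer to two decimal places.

1.48

r̄p = 1.6400%,  r̄m = 1.8200%
Cov = Σ(rp − r̄p)(rm − r̄m) / 5 = 1.0532
Var(rm) = Σ(rm − r̄m)² / 5 = 0.7096
β = Cov / Var = 1.0532 / 0.7096 = 1.4842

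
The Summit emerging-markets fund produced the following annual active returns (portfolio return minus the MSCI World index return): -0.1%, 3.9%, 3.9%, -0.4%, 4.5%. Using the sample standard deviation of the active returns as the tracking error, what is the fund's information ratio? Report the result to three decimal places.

0.984

r̄ = (-0.1 + 3.9 + 3.9 − 0.4 + 4.5) / 5 = 2.3600%
Sample σ = √[Σ(r − r̄)² / 4] = √[22.9920 / 4] = √5.7480 = 2.3975%
IR = r̄ / tracking error = 2.3600 / 2.3975 = 0.9844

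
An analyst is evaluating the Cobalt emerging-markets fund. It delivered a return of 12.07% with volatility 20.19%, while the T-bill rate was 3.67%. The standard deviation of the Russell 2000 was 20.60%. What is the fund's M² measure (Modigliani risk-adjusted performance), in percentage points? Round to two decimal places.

12.24

Sharpe = (Rp − Rf) / σp = (12.07% − 3.67%) / 20.19% = 0.4160
M² = Rf + Sharpe × σm = 3.67% + 0.4160 × 20.60% = 12.2396%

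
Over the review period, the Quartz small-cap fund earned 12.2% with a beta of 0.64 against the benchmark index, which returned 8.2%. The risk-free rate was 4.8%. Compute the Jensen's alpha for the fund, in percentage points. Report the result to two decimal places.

CAPM expected return = Rf + β(Rm − Rf) = 4.8% + 0.64 × (8.2% − 4.8%) = 4.8 + 0.64 × 3.40 = 6.9760%
Jensen's α = Rp − E[R] = 12.2% − 6.9760% = 5.2240

5.22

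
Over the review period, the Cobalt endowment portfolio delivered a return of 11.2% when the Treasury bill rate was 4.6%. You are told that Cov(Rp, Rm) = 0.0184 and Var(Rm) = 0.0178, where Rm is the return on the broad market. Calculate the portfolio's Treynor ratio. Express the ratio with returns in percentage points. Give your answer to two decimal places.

β = Cov / Var = 0.0184 / 0.0178 = 1.0337
Treynor = (Rp − Rf) / β = (11.2% − 4.6%) / 1.0337 = 6.60 / 1.0337 = 6.3848

6.38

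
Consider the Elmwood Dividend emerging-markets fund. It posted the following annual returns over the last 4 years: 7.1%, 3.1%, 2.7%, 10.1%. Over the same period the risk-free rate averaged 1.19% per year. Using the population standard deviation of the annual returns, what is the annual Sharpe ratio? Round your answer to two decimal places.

r̄ = (7.1 + 3.1 + 2.7 + 10.1) / 4 = 23.00 / 4 = 5.7500%
Population std dev = √[37.0700 / 4] = 3.0443%
Sharpe = (r̄ − rf) / σ = (5.7500 − 1.19) / 3.0443 = 4.5600 / 3.0443 = 1.4979

1.50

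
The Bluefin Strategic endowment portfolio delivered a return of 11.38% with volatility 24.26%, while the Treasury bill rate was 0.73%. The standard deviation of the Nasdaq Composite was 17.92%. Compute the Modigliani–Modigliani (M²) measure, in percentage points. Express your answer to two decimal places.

8.60

Sharpe = (Rp − Rf) / σp = (11.38% − 0.73%) / 24.26% = 0.4390
M² = Rf + Sharpe × σm = 0.73% + 0.4390 × 17.92% = 8.5969%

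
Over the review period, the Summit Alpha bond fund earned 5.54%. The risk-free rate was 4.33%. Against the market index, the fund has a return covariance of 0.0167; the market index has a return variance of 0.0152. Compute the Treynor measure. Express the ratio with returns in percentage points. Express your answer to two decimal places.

1.10

β = Cov / Var = 0.0167 / 0.0152 = 1.0987
Treynor = (Rp − Rf) / β = (5.54% − 4.33%) / 1.0987 = 1.21 / 1.0987 = 1.1013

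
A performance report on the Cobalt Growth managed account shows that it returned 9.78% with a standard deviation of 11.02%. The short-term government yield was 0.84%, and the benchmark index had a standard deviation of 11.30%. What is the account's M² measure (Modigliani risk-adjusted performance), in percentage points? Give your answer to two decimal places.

10.01

Sharpe = (Rp − Rf) / σp = (9.78% − 0.84%) / 11.02% = 0.8113
M² = Rf + Sharpe × σm = 0.84% + 0.8113 × 11.30% = 10.0077%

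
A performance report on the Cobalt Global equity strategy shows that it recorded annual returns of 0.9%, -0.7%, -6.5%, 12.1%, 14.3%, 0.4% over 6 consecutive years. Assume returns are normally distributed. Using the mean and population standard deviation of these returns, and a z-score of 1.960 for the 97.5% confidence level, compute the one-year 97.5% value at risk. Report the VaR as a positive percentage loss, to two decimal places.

Mean return r̄ = 20.50 / 6 = 3.4167%
Σ(r − r̄)² = 324.5683; population σ = √(324.5683/6) = 7.3549%
VaR = −(r̄ − z·σ) = −(3.4167 − 1.960 × 7.3549) = −(-10.9989) = 10.9989%

11.00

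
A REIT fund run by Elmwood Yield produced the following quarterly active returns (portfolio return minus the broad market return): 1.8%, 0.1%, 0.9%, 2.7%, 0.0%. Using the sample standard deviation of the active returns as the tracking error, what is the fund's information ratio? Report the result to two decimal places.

r̄ = (1.8 + 0.1 + 0.9 + 2.7 + 0) / 5 = 5.50 / 5 = 1.1000%
Sample std dev = √[5.3000 / 4] = 1.1511%
IR = r̄ / tracking error = 1.1000 / 1.1511 = 0.9556

0.96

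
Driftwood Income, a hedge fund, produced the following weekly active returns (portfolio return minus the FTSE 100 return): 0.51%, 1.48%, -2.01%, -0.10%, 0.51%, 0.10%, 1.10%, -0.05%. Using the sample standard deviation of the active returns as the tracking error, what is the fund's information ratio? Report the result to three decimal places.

0.184

μ = (0.51 + 1.48 − 2.01 − 0.1 + 0.51 + 0.1 + 1.1 − 0.05) / 8 = 0.1925%
Σ(r − μ)² = (0.51 − 0.1925)² + (1.48 − 0.1925)² + … = 7.6868
sample σ = √(7.6868 / 7) = √1.0981 = 1.0479%
IR = μ / tracking error = 0.1925 / 1.0479 = 0.1837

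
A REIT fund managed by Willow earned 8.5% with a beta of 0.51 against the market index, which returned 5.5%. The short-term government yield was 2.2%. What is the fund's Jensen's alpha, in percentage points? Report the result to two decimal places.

CAPM expected return = Rf + β(Rm − Rf) = 2.2% + 0.51 × (5.5% − 2.2%) = 2.2 + 0.51 × 3.30 = 3.8830%
Jensen's α = Rp − E[R] = 8.5% − 3.8830% = 4.6170

4.62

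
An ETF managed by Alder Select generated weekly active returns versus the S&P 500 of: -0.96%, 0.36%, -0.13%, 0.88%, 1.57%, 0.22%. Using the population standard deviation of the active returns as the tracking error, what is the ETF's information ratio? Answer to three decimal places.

μ = (-0.96 + 0.36 − 0.13 + 0.88 + 1.57 + 0.22) / 6 = 0.3233%
Population std dev = √[3.7285 / 6] = 0.7883%
IR = μ / tracking error = 0.3233 / 0.7883 = 0.4101

0.410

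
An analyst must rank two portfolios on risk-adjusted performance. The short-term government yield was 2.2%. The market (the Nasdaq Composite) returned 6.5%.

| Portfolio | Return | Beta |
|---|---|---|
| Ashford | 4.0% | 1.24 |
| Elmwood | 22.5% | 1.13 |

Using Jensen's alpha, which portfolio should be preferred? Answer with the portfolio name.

Elmwood

Ashford: α = 4.0% − [2.2% + 1.24 × (6.5% − 2.2%)] = -3.532
Elmwood: α = 22.5% − [2.2% + 1.13 × (6.5% − 2.2%)] = 15.441
Highest: Elmwood (15.441).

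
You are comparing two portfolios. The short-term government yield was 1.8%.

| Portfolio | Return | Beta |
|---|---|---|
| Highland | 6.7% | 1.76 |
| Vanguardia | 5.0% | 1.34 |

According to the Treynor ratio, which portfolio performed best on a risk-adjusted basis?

Highland

Highland: Treynor = (6.7% − 1.8%) / 1.76 = 2.784
Vanguardia: Treynor = (5.0% − 1.8%) / 1.34 = 2.388
Highest: Highland (2.784).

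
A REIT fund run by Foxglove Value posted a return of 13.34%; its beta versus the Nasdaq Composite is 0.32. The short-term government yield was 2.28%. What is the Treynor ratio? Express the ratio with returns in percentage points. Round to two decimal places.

34.56

Treynor = (Rp − Rf) / β = (13.34% − 2.28%) / 0.32 = 11.06 / 0.32 = 34.5625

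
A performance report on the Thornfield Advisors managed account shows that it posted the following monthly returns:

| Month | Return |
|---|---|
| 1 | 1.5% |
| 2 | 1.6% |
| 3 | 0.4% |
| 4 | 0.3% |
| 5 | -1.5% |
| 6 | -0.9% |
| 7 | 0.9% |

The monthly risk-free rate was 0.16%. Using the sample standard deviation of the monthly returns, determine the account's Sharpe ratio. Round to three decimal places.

0.144

Mean return μ = 2.30 / 7 = 0.3286%
Sample std dev = √[8.1743 / 6] = 1.1672%
Sharpe = (μ − rf) / σ = (0.3286 − 0.16) / 1.1672 = 0.1686 / 1.1672 = 0.1444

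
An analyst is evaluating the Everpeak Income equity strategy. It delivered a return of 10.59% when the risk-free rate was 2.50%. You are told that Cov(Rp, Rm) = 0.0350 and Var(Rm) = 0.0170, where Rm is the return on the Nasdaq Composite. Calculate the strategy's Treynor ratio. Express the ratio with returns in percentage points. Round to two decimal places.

β = Cov / Var = 0.0350 / 0.0170 = 2.0588
Treynor = (Rp − Rf) / β = (10.59% − 2.50%) / 2.0588 = 8.09 / 2.0588 = 3.9295

3.93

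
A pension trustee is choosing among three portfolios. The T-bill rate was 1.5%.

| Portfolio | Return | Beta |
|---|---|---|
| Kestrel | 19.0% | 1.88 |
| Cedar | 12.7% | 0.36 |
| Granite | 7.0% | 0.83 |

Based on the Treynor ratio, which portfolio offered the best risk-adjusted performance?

Kestrel: Treynor = (19.0% − 1.5%) / 1.88 = 9.309
Cedar: Treynor = (12.7% − 1.5%) / 0.36 = 31.111
Granite: Treynor = (7.0% − 1.5%) / 0.83 = 6.627
Highest: Cedar (31.111).

Cedar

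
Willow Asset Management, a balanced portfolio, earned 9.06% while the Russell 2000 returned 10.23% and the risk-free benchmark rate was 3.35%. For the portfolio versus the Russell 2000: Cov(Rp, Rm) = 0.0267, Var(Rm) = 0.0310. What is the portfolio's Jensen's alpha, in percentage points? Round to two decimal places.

-0.22

β = Cov / Var = 0.0267 / 0.0310 = 0.8613
E[R] = Rf + β(Rm − Rf) = 3.35% + 0.8613 × (10.23% − 3.35%) = 9.2757%
α = Rp − E[R] = 9.06% − 9.2757% = -0.2157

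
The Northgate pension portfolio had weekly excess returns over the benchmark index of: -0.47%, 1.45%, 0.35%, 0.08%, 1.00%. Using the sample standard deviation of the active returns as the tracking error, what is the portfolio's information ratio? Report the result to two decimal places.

0.64

r̄ = (-0.47 + 1.45 + 0.35 + 0.08 + 1) / 5 = 2.410 / 5 = 0.4820%
Sample σ = √[Σ(r − r̄)² / 4] = √[2.2907 / 4] = √0.5727 = 0.7568%
IR = r̄ / tracking error = 0.4820 / 0.7568 = 0.6369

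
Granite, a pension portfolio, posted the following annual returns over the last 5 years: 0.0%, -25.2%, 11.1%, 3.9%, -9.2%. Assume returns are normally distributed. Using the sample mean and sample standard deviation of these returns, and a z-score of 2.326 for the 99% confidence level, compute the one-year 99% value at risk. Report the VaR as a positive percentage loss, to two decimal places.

μ = (0 − 25.2 + 11.1 + 3.9 − 9.2) / 5 = -19.40 / 5 = -3.8800%
Σ(r − μ)² = 782.8280; sample σ = √(782.8280/4) = 13.9895%
VaR = −(μ − z·σ) = −(-3.8800 − 2.326 × 13.9895) = −(-36.4196) = 36.4196%

36.42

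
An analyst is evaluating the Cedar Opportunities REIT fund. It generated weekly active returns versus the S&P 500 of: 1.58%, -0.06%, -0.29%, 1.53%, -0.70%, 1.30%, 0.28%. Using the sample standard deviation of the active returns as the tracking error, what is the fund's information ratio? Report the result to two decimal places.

0.55

r̄ = (1.58 − 0.06 − 0.29 + 1.53 − 0.7 + 1.3 + 0.28) / 7 = 3.640 / 7 = 0.5200%
Sample std dev = √[5.2906 / 6] = 0.9390%
IR = r̄ / tracking error = 0.5200 / 0.9390 = 0.5538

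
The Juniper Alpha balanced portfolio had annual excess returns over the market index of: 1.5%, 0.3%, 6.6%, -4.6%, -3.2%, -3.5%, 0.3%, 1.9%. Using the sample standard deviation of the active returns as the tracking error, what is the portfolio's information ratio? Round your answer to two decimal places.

-0.02

μ = (1.5 + 0.3 + 6.6 − 4.6 − 3.2 − 3.5 + 0.3 + 1.9) / 8 = -0.70 / 8 = -0.0875%
Sample σ = √[Σ(r − μ)² / 7] = √[93.1888 / 7] = √13.3127 = 3.6487%
IR = μ / tracking error = -0.0875 / 3.6487 = -0.0240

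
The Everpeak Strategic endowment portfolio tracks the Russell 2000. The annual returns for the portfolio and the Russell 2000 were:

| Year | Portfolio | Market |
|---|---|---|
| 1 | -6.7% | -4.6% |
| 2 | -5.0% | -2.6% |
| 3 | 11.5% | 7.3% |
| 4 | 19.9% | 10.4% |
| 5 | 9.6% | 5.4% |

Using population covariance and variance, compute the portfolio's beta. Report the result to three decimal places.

1.747

r̄p = 5.8600%,  r̄m = 3.1800%
Cov = Σ(rp − r̄p)(rm − r̄m) / 5 = 58.6792
Var(rm) = Σ(rm − r̄m)² / 5 = 33.5936
β = Cov / Var = 58.6792 / 33.5936 = 1.7467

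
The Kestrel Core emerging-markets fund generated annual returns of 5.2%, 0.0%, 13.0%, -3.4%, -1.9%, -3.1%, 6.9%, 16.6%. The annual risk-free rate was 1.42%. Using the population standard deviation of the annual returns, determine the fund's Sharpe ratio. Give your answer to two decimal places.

r̄ = (5.2 + 0 + 13 − 3.4 − 1.9 − 3.1 + 6.9 + 16.6) / 8 = 33.30 / 8 = 4.1625%
Population σ = √[Σ(r − r̄)² / 8] = √[405.3788 / 8] = √50.6724 = 7.1185%
Sharpe = (r̄ − rf) / σ = (4.1625 − 1.42) / 7.1185 = 2.7425 / 7.1185 = 0.3853

0.39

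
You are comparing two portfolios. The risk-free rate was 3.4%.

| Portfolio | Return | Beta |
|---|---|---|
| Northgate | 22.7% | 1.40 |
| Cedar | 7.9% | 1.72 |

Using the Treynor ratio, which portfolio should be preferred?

Northgate

Northgate: Treynor = (22.7% − 3.4%) / 1.40 = 13.786
Cedar: Treynor = (7.9% − 3.4%) / 1.72 = 2.616
Highest: Northgate (13.786).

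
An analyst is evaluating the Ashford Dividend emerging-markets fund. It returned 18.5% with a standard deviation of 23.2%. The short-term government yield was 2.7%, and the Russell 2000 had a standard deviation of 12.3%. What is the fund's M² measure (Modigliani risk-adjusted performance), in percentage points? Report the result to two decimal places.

Sharpe = (Rp − Rf) / σp = (18.5% − 2.7%) / 23.2% = 0.6810
M² = Rf + Sharpe × σm = 2.7% + 0.6810 × 12.3% = 11.0763%

11.08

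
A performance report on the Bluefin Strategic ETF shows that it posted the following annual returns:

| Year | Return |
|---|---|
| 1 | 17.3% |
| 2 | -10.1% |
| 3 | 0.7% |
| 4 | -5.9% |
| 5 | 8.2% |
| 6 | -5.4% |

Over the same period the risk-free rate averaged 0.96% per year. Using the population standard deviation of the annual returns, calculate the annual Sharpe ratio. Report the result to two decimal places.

-0.02

μ = (17.3 − 10.1 + 0.7 − 5.9 + 8.2 − 5.4) / 6 = 0.8000%
Σ(r − μ)² = 529.1600; population σ = √(529.1600/6) = 9.3911%
Sharpe = (μ − rf) / σ = (0.8000 − 0.96) / 9.3911 = -0.1600 / 9.3911 = -0.0170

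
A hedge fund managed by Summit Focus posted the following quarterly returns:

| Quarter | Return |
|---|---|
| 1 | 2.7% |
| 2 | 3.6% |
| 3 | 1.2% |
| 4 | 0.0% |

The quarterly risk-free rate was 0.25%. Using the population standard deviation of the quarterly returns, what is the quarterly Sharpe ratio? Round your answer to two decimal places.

r̄ = (2.7 + 3.6 + 1.2 + 0) / 4 = 1.8750%
Σ(r − r̄)² = 7.6275; population σ = √(7.6275/4) = 1.3809%
Sharpe = (r̄ − rf) / σ = (1.8750 − 0.25) / 1.3809 = 1.6250 / 1.3809 = 1.1768

1.18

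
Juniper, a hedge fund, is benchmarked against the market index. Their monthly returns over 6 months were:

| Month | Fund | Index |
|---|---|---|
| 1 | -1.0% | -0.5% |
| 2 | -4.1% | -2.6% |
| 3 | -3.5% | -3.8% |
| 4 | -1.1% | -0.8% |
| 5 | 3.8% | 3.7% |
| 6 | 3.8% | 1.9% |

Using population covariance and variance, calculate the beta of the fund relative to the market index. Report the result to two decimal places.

1.19

r̄p = -0.3500%,  r̄m = -0.3500%
Cov = Σ(rp − r̄p)(rm − r̄m) / 6 = 7.6475
Var(rm) = Σ(rm − r̄m)² / 6 = 6.4425
β = Cov / Var = 7.6475 / 6.4425 = 1.1870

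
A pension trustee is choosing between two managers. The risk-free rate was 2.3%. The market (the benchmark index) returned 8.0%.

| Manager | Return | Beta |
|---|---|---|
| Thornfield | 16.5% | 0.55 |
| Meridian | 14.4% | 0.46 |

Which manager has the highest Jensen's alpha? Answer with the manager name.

Thornfield

Thornfield: α = 16.5% − [2.3% + 0.55 × (8.0% − 2.3%)] = 11.065
Meridian: α = 14.4% − [2.3% + 0.46 × (8.0% − 2.3%)] = 9.478
Highest: Thornfield (11.065).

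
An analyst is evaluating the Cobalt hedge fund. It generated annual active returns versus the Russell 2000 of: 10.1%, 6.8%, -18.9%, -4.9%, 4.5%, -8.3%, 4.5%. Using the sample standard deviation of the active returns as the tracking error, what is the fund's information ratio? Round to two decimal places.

r̄ = (10.1 + 6.8 − 18.9 − 4.9 + 4.5 − 8.3 + 4.5) / 7 = -0.8857%
Σ(r − r̄)² = (10.1 − (-0.8857))² + (6.8 − (-0.8857))² + (-18.9 − (-0.8857))² + … = 633.3686
sample σ = √(633.3686 / 6) = √105.5614 = 10.2743%
IR = r̄ / tracking error = -0.8857 / 10.2743 = -0.0862

-0.09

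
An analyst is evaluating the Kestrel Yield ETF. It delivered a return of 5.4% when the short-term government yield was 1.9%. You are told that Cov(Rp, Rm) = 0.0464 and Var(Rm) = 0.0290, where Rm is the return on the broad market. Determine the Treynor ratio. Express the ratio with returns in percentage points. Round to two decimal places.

2.19

β = Cov / Var = 0.0464 / 0.0290 = 1.6000
Treynor = (Rp − Rf) / β = (5.4% − 1.9%) / 1.6000 = 3.50 / 1.6000 = 2.1875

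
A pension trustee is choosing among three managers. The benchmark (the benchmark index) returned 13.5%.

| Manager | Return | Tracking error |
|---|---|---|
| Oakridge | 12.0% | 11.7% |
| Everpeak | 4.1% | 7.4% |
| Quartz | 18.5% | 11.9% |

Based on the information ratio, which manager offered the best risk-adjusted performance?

Oakridge: IR = (12.0% − 13.5%) / 11.7% = -0.128
Everpeak: IR = (4.1% − 13.5%) / 7.4% = -1.270
Quartz: IR = (18.5% − 13.5%) / 11.9% = 0.420
Highest: Quartz (0.420).

Quartz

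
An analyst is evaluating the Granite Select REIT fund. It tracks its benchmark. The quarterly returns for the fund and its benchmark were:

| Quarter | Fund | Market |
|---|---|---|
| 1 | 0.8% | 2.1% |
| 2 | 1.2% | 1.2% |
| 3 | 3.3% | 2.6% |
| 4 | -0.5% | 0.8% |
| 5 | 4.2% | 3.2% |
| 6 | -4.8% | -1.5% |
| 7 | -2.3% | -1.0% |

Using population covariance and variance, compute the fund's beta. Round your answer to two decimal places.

1.70

r̄p = 0.2714%,  r̄m = 1.0571%
Cov = Σ(rp − r̄p)(rm − r̄m) / 7 = 4.6045
Var(rm) = Σ(rm − r̄m)² / 7 = 2.7024
β = Cov / Var = 4.6045 / 2.7024 = 1.7039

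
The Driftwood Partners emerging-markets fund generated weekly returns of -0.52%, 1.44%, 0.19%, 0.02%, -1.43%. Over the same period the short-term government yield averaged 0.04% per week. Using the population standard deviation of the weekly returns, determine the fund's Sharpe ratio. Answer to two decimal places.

r̄ = (-0.52 + 1.44 + 0.19 + 0.02 − 1.43) / 5 = -0.300 / 5 = -0.0600%
Σ(r − r̄)² = (-0.52 − (-0.0600))² + (1.44 − (-0.0600))² + (0.19 − (-0.0600))² + … = 4.4074
σ = √[4.4074 / 5] = 0.9389%
Sharpe = (r̄ − rf) / σ = (-0.0600 − 0.04) / 0.9389 = -0.1000 / 0.9389 = -0.1065

-0.11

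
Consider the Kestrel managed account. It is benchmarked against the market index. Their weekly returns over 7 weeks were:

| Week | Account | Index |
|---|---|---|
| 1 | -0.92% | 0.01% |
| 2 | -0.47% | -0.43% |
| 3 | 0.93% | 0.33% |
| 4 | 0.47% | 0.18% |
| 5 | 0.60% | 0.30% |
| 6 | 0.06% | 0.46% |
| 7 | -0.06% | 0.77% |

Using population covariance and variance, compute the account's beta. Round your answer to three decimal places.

0.715

r̄p = 0.0871%,  r̄m = 0.2314%
Cov = Σ(rp − r̄p)(rm − r̄m) / 7 = 0.0864
Var(rm) = Σ(rm − r̄m)² / 7 = 0.1208
β = Cov / Var = 0.0864 / 0.1208 = 0.7152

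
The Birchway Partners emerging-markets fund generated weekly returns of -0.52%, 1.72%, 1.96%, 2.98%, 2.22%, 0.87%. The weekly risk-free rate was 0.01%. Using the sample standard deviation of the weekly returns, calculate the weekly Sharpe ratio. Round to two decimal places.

r̄ = (-0.52 + 1.72 + 1.96 + 2.98 + 2.22 + 0.87) / 6 = 9.230 / 6 = 1.5383%
Σ(r − r̄)² = (-0.52 − 1.5383)² + (1.72 − 1.5383)² + (1.96 − 1.5383)² + … = 7.4373
σ = √[7.4373 / 5] = 1.2196%
Sharpe = (r̄ − rf) / σ = (1.5383 − 0.01) / 1.2196 = 1.5283 / 1.2196 = 1.2531

1.25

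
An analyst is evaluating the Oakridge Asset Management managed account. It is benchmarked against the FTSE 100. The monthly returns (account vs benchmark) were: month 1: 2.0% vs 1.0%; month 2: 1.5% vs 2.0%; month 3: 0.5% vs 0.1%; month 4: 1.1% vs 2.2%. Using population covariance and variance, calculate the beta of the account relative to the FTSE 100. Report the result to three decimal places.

0.252

r̄p = 1.2750%,  r̄m = 1.3250%
Cov = Σ(rp − r̄p)(rm − r̄m) / 4 = 0.1781
Var(rm) = Σ(rm − r̄m)² / 4 = 0.7069
β = Cov / Var = 0.1781 / 0.7069 = 0.2519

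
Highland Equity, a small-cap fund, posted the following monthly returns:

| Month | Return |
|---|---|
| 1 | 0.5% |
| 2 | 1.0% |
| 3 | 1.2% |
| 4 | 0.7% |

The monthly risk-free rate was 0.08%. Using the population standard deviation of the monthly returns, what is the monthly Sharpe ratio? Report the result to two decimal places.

2.86

Mean return r̄ = 3.40 / 4 = 0.8500%
Population σ = √[Σ(r − r̄)² / 4] = √[0.2900 / 4] = √0.0725 = 0.2693%
Sharpe = (r̄ − rf) / σ = (0.8500 − 0.08) / 0.2693 = 0.7700 / 0.2693 = 2.8593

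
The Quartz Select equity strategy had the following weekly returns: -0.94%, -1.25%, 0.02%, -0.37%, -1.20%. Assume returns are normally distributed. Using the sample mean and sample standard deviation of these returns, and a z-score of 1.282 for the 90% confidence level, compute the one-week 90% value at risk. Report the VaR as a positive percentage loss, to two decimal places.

1.46

r̄ = (-0.94 − 1.25 + 0.02 − 0.37 − 1.2) / 5 = -3.740 / 5 = -0.7480%
Sample σ = √[Σ(r − r̄)² / 4] = √[1.2259 / 4] = √0.3065 = 0.5536%
VaR = −(r̄ − z·σ) = −(-0.7480 − 1.282 × 0.5536) = −(-1.4577) = 1.4577%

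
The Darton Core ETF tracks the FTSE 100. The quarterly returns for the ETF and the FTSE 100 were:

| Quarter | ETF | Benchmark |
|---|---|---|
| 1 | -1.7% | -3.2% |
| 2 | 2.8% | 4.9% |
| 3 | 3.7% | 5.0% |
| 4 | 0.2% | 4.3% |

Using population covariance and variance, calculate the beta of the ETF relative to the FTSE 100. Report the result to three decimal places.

r̄p = 1.2500%,  r̄m = 2.7500%
Cov = Σ(rp − r̄p)(rm − r̄m) / 4 = 6.1925
Var(rm) = Σ(rm − r̄m)² / 4 = 11.8725
β = Cov / Var = 6.1925 / 11.8725 = 0.5216

0.522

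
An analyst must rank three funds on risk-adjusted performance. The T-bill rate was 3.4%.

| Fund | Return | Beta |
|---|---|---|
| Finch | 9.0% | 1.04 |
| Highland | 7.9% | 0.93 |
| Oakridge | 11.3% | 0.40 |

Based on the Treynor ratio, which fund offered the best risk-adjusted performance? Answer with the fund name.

Oakridge

Finch: Treynor = (9.0% − 3.4%) / 1.04 = 5.385
Highland: Treynor = (7.9% − 3.4%) / 0.93 = 4.839
Oakridge: Treynor = (11.3% − 3.4%) / 0.40 = 19.750
Highest: Oakridge (19.750).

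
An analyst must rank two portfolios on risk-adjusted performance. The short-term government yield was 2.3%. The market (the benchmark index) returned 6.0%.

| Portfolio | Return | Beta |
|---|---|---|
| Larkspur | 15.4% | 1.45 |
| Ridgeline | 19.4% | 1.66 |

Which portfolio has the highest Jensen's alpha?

Ridgeline

Larkspur: α = 15.4% − [2.3% + 1.45 × (6.0% − 2.3%)] = 7.735
Ridgeline: α = 19.4% − [2.3% + 1.66 × (6.0% − 2.3%)] = 10.958
Highest: Ridgeline (10.958).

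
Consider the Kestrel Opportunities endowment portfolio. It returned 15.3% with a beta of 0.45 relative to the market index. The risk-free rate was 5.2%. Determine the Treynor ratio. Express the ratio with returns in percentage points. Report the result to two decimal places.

22.44

Treynor = (Rp − Rf) / β = (15.3% − 5.2%) / 0.45 = 10.10 / 0.45 = 22.4444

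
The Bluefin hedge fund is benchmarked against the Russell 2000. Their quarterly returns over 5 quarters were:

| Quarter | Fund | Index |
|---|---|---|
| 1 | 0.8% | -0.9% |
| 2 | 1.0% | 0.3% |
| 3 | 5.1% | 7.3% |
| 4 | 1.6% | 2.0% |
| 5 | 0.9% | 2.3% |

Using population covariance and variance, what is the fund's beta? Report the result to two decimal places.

r̄p = 1.8800%,  r̄m = 2.2000%
Cov = Σ(rp − r̄p)(rm − r̄m) / 5 = 4.2800
Var(rm) = Σ(rm − r̄m)² / 5 = 7.8560
β = Cov / Var = 4.2800 / 7.8560 = 0.5448

0.54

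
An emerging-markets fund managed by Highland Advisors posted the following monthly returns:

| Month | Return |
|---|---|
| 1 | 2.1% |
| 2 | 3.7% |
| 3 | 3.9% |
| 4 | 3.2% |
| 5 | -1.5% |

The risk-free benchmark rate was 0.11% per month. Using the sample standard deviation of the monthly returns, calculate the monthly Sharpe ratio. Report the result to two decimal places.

μ = (2.1 + 3.7 + 3.9 + 3.2 − 1.5) / 5 = 2.2800%
Sample σ = √[Σ(r − μ)² / 4] = √[19.8080 / 4] = √4.9520 = 2.2253%
Sharpe = (μ − rf) / σ = (2.2800 − 0.11) / 2.2253 = 2.1700 / 2.2253 = 0.9751

0.98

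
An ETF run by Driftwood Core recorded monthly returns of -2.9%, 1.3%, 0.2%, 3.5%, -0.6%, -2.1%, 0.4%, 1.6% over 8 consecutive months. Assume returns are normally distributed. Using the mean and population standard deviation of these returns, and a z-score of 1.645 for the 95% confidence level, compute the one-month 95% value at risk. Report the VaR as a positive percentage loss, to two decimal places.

2.99

r̄ = (-2.9 + 1.3 + 0.2 + 3.5 − 0.6 − 2.1 + 0.4 + 1.6) / 8 = 1.40 / 8 = 0.1750%
Population σ = √[Σ(r − r̄)² / 8] = √[29.6350 / 8] = √3.7044 = 1.9247%
VaR = −(r̄ − z·σ) = −(0.1750 − 1.645 × 1.9247) = −(-2.9911) = 2.9911%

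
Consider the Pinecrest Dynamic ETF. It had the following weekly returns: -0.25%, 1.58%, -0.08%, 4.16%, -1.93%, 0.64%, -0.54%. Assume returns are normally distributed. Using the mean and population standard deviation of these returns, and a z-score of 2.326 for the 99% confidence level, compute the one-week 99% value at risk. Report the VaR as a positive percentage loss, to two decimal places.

μ = (-0.25 + 1.58 − 0.08 + 4.16 − 1.93 + 0.64 − 0.54) / 7 = 3.580 / 7 = 0.5114%
Σ(r − μ)² = (-0.25 − 0.5114)² + (1.58 − 0.5114)² + (-0.08 − 0.5114)² + … = 22.4661
σ = √[22.4661 / 7] = 1.7915%
VaR = −(μ − z·σ) = −(0.5114 − 2.326 × 1.7915) = −(-3.6556) = 3.6556%

3.66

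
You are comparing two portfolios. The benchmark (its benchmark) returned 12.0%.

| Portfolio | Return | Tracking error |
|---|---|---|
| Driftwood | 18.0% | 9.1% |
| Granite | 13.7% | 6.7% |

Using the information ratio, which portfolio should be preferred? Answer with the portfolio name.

Driftwood: IR = (18.0% − 12.0%) / 9.1% = 0.659
Granite: IR = (13.7% − 12.0%) / 6.7% = 0.254
Highest: Driftwood (0.659).

Driftwood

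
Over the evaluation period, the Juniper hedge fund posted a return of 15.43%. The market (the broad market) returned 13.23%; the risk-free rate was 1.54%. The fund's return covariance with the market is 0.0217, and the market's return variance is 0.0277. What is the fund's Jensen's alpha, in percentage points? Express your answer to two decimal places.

4.73

β = Cov / Var = 0.0217 / 0.0277 = 0.7834
E[R] = Rf + β(Rm − Rf) = 1.54% + 0.7834 × (13.23% − 1.54%) = 10.6979%
α = Rp − E[R] = 15.43% − 10.6979% = 4.7321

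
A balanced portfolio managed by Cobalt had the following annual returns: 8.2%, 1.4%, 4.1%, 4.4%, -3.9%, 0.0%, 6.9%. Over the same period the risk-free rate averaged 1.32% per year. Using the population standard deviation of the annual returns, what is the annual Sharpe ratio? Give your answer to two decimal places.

r̄ = (8.2 + 1.4 + 4.1 + 4.4 − 3.9 + 0 + 6.9) / 7 = 21.10 / 7 = 3.0143%
Σ(r − r̄)² = 104.5886; population σ = √(104.5886/7) = 3.8654%
Sharpe = (r̄ − rf) / σ = (3.0143 − 1.32) / 3.8654 = 1.6943 / 3.8654 = 0.4383

0.44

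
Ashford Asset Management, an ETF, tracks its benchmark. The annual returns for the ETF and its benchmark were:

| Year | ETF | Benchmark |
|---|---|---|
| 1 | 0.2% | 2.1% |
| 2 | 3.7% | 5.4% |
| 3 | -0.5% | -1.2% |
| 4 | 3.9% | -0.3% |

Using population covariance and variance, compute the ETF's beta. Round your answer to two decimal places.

0.34

r̄p = 1.8250%,  r̄m = 1.5000%
Cov = Σ(rp − r̄p)(rm − r̄m) / 4 = 2.2200
Var(rm) = Σ(rm − r̄m)² / 4 = 6.5250
β = Cov / Var = 2.2200 / 6.5250 = 0.3402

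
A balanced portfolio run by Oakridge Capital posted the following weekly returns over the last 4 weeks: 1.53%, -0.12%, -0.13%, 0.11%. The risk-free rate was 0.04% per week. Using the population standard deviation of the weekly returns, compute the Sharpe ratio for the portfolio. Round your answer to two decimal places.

0.45

Mean return r̄ = 1.390 / 4 = 0.3475%
Σ(r − r̄)² = (1.53 − 0.3475)² + (-0.12 − 0.3475)² + (-0.13 − 0.3475)² + … = 1.9013
population σ = √(1.9013 / 4) = √0.4753 = 0.6894%
Sharpe = (r̄ − rf) / σ = (0.3475 − 0.04) / 0.6894 = 0.3075 / 0.6894 = 0.4460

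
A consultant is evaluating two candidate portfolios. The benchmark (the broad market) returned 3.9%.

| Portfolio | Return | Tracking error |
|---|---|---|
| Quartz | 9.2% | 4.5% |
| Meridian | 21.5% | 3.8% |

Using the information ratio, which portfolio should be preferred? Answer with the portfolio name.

Meridian

Quartz: IR = (9.2% − 3.9%) / 4.5% = 1.178
Meridian: IR = (21.5% − 3.9%) / 3.8% = 4.632
Highest: Meridian (4.632).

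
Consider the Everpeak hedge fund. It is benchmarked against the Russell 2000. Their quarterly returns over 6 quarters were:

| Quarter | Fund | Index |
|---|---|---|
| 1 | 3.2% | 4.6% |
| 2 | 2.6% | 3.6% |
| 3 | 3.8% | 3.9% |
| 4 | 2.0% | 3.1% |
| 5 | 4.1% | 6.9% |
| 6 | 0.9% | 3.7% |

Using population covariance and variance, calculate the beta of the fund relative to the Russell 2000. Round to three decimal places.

0.574

r̄p = 2.7667%,  r̄m = 4.3000%
Cov = Σ(rp − r̄p)(rm − r̄m) / 6 = 0.8900
Var(rm) = Σ(rm − r̄m)² / 6 = 1.5500
β = Cov / Var = 0.8900 / 1.5500 = 0.5742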